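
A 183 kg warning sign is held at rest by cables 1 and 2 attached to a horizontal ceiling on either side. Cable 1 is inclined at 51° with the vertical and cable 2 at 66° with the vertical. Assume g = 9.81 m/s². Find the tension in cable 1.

Angles from the horizontal: cable 1 is 90° − 51° = 39°, cable 2 is 90° − 66° = 24°.
Weight W = 183 × 9.81 = 1795 N acts straight down.
Horizontal: T_1 cos 39° = T_2 cos 24°  →  T_2 = 0.8507 T_1.
Vertical: T_1 sin 39° + T_2 sin 24° = 1795.
Substituting the horizontal relation into the vertical equation gives 0.9753 T_1 = 1795, so T_1 = 1841 N.

T_1 ≈ 1840 N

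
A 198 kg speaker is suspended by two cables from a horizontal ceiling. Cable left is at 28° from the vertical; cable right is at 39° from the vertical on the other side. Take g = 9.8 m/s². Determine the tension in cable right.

T_right ≈ 990 N

Angles from the horizontal: cable left is 90° − 28° = 62°, cable right is 90° − 39° = 51°.
Weight W = 198 × 9.8 = 1940 N acts straight down.
Horizontal: T_left cos 62° = T_right cos 51°  →  T_left = 1.34 T_right.
Vertical: T_left sin 62° + T_right sin 51° = 1940.
Substituting the horizontal relation into the vertical equation gives 1.961 T_right = 1940, so T_right = 989.6 N.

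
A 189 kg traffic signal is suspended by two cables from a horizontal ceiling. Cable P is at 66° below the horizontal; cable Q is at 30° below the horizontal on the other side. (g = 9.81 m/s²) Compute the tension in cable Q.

Weight W = 189 × 9.81 = 1854 N acts straight down.
Horizontal: T_P cos 66° = T_Q cos 30°  →  T_P = 2.129 T_Q.
Vertical: T_P sin 66° + T_Q sin 30° = 1854.
Substituting the horizontal relation into the vertical equation gives 2.445 T_Q = 1854, so T_Q = 758.3 N.

T_Q ≈ 758 N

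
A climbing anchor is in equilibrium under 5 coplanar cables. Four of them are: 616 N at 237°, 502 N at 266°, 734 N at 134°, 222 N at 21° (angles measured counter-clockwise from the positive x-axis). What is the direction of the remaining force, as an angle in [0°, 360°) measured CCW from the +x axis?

Sum the known components: ΣF_x = -673.1 N, ΣF_y = -409.8 N.
For equilibrium the remaining force must supply (−ΣF_x, −ΣF_y) = (673.1, 409.8) N.
Magnitude = √((673.1)² + (409.8)²) = 788.1 N; direction = atan2(409.8, 673.1) = 31.3°.

θ ≈ 31.3°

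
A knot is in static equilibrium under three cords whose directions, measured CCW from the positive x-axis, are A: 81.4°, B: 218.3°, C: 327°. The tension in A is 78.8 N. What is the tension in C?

Resolve: ΣF_x = 78.8 cos 81.4° + T_B cos 218.3° + T_C cos 327° = 0.
        ΣF_y = 78.8 sin 81.4° + T_B sin 218.3° + T_C sin 327° = 0.
The known terms sum to (11.78, 77.91) N, so -0.7848 T_B + 0.8387 T_C = -11.78 and -0.6198 T_B − 0.5446 T_C = -77.91.
Solving simultaneously: T_B = 75.76 N, T_C = 56.84 N.

T_C ≈ 56.8 N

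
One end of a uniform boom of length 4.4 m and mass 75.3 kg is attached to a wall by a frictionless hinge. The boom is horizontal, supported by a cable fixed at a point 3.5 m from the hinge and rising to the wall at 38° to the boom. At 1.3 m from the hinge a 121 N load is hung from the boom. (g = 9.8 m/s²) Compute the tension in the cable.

T ≈ 826 N

Take torques about the hinge: T sin 38° · 3.5 = 75.3×9.8×2.2 + 121×1.3 = 1780.8 N·m.
So T = 1780.8 / (0.6157 × 3.5) = 826.41 N.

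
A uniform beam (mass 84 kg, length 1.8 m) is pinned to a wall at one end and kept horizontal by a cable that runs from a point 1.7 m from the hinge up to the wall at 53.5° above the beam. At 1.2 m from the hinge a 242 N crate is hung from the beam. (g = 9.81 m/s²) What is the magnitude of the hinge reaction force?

Take torques about the hinge: T sin 53.5° · 1.7 = 84×9.81×0.9 + 242×1.2 = 1032 N·m.
So T = 1032 / (0.8039 × 1.7) = 755.21 N.
ΣF_x = 0: H_x = T cos 53.5° = 449.22 N.
ΣF_y = 0: H_y = (84×9.81 + 242) − T sin 53.5° = 1066 − 607.08 = 458.96 N.
|H| = √(H_x² + H_y²) = √((449.22)² + (458.96)²) = 642.21 N.

|H| ≈ 642 N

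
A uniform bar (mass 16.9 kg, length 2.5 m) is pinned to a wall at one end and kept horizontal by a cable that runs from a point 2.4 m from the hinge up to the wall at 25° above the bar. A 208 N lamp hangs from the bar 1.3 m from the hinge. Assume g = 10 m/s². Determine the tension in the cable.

Take torques about the hinge: T sin 25° · 2.4 = 16.9×10×1.25 + 208×1.3 = 481.65 N·m.
So T = 481.65 / (0.4226 × 2.4) = 474.87 N.

T ≈ 475 N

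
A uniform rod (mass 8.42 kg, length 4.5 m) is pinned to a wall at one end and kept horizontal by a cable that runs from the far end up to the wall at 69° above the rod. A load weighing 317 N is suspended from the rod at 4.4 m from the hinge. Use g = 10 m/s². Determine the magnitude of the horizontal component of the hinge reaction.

Take torques about the hinge: T sin 69° · 4.5 = 8.42×10×2.25 + 317×4.4 = 1584.3 N·m.
So T = 1584.3 / (0.9336 × 4.5) = 377.1 N.
ΣF_x = 0: H_x = T cos 69° = 135.14 N.

H_x ≈ 135 N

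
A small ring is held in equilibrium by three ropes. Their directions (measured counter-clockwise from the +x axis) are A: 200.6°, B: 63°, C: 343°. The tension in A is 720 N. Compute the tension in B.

T_B ≈ 446 N

Resolve: ΣF_x = 720 cos 200.6° + T_B cos 63° + T_C cos 343° = 0.
        ΣF_y = 720 sin 200.6° + T_B sin 63° + T_C sin 343° = 0.
The known terms sum to (-674, -253.3) N, so 0.4540 T_B + 0.9563 T_C = 674 and 0.8910 T_B − 0.2924 T_C = 253.3.
Solving simultaneously: T_B = 446.1 N, T_C = 493 N.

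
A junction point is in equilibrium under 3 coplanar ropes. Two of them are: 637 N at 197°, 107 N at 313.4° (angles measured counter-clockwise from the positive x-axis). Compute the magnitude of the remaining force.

F ≈ 597 N

Sum the known components: ΣF_x = -535.6 N, ΣF_y = -264 N.
For equilibrium the remaining force must supply (−ΣF_x, −ΣF_y) = (535.6, 264) N.
Magnitude = √((535.6)² + (264)²) = 597.2 N; direction = atan2(264, 535.6) = 26.2°.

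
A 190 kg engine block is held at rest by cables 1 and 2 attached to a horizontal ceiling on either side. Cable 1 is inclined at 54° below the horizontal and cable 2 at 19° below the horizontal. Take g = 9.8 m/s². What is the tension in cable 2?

Weight W = 190 × 9.8 = 1862 N acts straight down.
Horizontal: T_1 cos 54° = T_2 cos 19°  →  T_1 = 1.609 T_2.
Vertical: T_1 sin 54° + T_2 sin 19° = 1862.
Substituting the horizontal relation into the vertical equation gives 1.627 T_2 = 1862, so T_2 = 1144 N.

T_2 ≈ 1140 N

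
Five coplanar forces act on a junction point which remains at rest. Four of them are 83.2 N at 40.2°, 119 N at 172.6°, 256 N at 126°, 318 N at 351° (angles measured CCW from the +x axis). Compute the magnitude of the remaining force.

Sum the known components: ΣF_x = 109.2 N, ΣF_y = 226.4 N.
For equilibrium the remaining force must supply (−ΣF_x, −ΣF_y) = (-109.2, -226.4) N.
Magnitude = √((-109.2)² + (-226.4)²) = 251.3 N; direction = atan2(-226.4, -109.2) = 244.3°.

F ≈ 251 N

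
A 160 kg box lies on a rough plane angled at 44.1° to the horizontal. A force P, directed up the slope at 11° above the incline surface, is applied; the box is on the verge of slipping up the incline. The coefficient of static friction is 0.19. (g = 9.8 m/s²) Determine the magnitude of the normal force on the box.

N ≈ 881 N

On the verge of sliding up the incline, friction equals μN and acts down the slope.
Perpendicular: N + P sin 11° = W cos 44.1° = 1126 N.
Along incline: P cos 11° = W sin 44.1° + μN  with W sin 44.1° = 1091 N.
Solving the pair for P and N: P = 1282 N, N = 881.4 N (and f = μN = 167.5 N).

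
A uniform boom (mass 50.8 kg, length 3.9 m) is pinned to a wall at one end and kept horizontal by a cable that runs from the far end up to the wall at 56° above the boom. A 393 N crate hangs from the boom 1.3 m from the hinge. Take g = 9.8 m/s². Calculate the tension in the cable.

Take torques about the hinge: T sin 56° · 3.9 = 50.8×9.8×1.95 + 393×1.3 = 1481.7 N·m.
So T = 1481.7 / (0.8290 × 3.9) = 458.27 N.

T ≈ 458 N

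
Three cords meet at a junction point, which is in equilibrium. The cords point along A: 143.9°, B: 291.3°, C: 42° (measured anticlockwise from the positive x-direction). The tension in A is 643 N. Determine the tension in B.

T_B ≈ 673 N

Resolve: ΣF_x = 643 cos 143.9° + T_B cos 291.3° + T_C cos 42° = 0.
        ΣF_y = 643 sin 143.9° + T_B sin 291.3° + T_C sin 42° = 0.
The known terms sum to (-519.5, 378.9) N, so 0.3633 T_B + 0.7431 T_C = 519.5 and -0.9317 T_B + 0.6691 T_C = -378.9.
Solving simultaneously: T_B = 672.6 N, T_C = 370.3 N.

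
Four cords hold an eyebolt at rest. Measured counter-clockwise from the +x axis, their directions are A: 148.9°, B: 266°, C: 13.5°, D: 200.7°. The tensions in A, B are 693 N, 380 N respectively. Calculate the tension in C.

T_C ≈ 1590 N

Resolve: ΣF_x = 693 cos 148.9° + 380 cos 266° + T_C cos 13.5° + T_D cos 200.7° = 0.
        ΣF_y = 693 sin 148.9° + 380 sin 266° + T_C sin 13.5° + T_D sin 200.7° = 0.
The known terms sum to (-619.9, -21.12) N, so 0.9724 T_C − 0.9354 T_D = 619.9 and 0.2334 T_C − 0.3535 T_D = 21.12.
Solving simultaneously: T_C = 1591 N, T_D = 990.8 N.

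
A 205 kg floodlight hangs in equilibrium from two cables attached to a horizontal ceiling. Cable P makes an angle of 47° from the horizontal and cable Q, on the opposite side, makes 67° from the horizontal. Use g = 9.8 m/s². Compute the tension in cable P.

Weight W = 205 × 9.8 = 2009 N acts straight down.
Horizontal: T_P cos 47° = T_Q cos 67°  →  T_Q = 1.745 T_P.
Vertical: T_P sin 47° + T_Q sin 67° = 2009.
Substituting the horizontal relation into the vertical equation gives 2.338 T_P = 2009, so T_P = 859.3 N.

T_P ≈ 859 N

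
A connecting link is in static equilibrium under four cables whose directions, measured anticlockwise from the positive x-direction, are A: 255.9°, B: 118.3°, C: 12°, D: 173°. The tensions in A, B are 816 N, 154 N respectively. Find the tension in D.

T_D ≈ 1800 N

Resolve: ΣF_x = 816 cos 255.9° + 154 cos 118.3° + T_C cos 12° + T_D cos 173° = 0.
        ΣF_y = 816 sin 255.9° + 154 sin 118.3° + T_C sin 12° + T_D sin 173° = 0.
The known terms sum to (-271.8, -655.8) N, so 0.9781 T_C − 0.9925 T_D = 271.8 and 0.2079 T_C + 0.1219 T_D = 655.8.
Solving simultaneously: T_C = 2101 N, T_D = 1797 N.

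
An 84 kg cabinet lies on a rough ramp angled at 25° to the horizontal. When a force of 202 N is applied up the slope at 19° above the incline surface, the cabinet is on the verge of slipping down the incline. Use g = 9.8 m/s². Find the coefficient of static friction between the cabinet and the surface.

On the verge of sliding down the incline, friction is at its maximum μN and acts up the slope.
Perpendicular to incline: N = W cos 25° − P sin 19° = 746.1 − 65.76 = 680.3 N.
Along incline: P cos 19° + μN = W sin 25° → μ = (W sin 25° − P cos 19°) / N = 0.2306.

μ ≈ 0.231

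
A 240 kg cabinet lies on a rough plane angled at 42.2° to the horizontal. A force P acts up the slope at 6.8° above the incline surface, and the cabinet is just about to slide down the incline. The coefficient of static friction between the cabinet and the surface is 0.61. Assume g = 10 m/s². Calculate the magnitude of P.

On the verge of sliding down the incline, friction equals μN and acts up the slope.
Perpendicular: N + P sin 6.8° = W cos 42.2° = 1778 N.
Along incline: P cos 6.8° + μN = W sin 42.2° with W sin 42.2° = 1612 N.
Solving the pair for P and N: P = 573 N, N = 1710 N (and f = μN = 1043 N).

P ≈ 573 N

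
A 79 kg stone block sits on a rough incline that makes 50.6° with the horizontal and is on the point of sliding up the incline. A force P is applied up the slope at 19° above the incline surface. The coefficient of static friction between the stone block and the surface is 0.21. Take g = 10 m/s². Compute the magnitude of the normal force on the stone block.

N ≈ 272 N

On the verge of sliding up the incline, friction equals μN and acts down the slope.
Perpendicular: N + P sin 19° = W cos 50.6° = 501.4 N.
Along incline: P cos 19° = W sin 50.6° + μN  with W sin 50.6° = 610.5 N.
Solving the pair for P and N: P = 706 N, N = 271.6 N (and f = μN = 57.04 N).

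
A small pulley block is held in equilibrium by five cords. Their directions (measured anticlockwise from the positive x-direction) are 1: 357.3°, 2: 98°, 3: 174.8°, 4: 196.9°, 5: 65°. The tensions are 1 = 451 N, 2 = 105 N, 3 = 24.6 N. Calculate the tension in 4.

T_4 ≈ 453 N

Resolve: ΣF_x = 451 cos 357.3° + 105 cos 98° + 24.6 cos 174.8° + T_4 cos 196.9° + T_5 cos 65° = 0.
        ΣF_y = 451 sin 357.3° + 105 sin 98° + 24.6 sin 174.8° + T_4 sin 196.9° + T_5 sin 65° = 0.
The known terms sum to (411.4, 84.96) N, so -0.9568 T_4 + 0.4226 T_5 = -411.4 and -0.2907 T_4 + 0.9063 T_5 = -84.96.
Solving simultaneously: T_4 = 452.7 N, T_5 = 51.45 N.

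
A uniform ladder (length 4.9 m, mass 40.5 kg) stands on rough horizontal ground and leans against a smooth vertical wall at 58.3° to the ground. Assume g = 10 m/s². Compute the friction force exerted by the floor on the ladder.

Torques about the foot: N_wall · 4.9 sin 58.3° = 40.5×10×2.45 cos 58.3° → N_wall = 125.07 N.
ΣF_x = 0: f_floor = N_wall = 125.07 N.

f ≈ 125 N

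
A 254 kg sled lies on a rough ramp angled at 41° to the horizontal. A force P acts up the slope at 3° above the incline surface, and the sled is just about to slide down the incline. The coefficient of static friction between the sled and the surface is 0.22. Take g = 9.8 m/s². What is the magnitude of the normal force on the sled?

N ≈ 1810 N

On the verge of sliding down the incline, friction equals μN and acts up the slope.
Perpendicular: N + P sin 3° = W cos 41° = 1879 N.
Along incline: P cos 3° + μN = W sin 41° with W sin 41° = 1633 N.
Solving the pair for P and N: P = 1236 N, N = 1814 N (and f = μN = 399.1 N).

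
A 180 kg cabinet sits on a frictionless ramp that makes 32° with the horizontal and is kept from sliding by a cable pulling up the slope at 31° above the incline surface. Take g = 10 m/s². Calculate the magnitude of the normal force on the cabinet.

Take axes along and perpendicular to the incline. Weight components: W sin 32° = 953.9 N down-slope, W cos 32° = 1526 N into the surface.
Along incline: T cos 31° = W sin 32° → T = 1113 N.
Perpendicular: N = W cos 32° − T sin 31° = 953.4 N.

N ≈ 953 N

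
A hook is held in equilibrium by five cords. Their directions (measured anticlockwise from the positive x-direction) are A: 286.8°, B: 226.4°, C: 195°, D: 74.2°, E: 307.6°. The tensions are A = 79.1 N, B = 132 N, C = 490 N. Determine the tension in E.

Resolve: ΣF_x = 79.1 cos 286.8° + 132 cos 226.4° + 490 cos 195° + T_D cos 74.2° + T_E cos 307.6° = 0.
        ΣF_y = 79.1 sin 286.8° + 132 sin 226.4° + 490 sin 195° + T_D sin 74.2° + T_E sin 307.6° = 0.
The known terms sum to (-541.5, -298.1) N, so 0.2723 T_D + 0.6101 T_E = 541.5 and 0.9622 T_D − 0.7923 T_E = 298.1.
Solving simultaneously: T_D = 761 N, T_E = 547.9 N.

T_E ≈ 548 N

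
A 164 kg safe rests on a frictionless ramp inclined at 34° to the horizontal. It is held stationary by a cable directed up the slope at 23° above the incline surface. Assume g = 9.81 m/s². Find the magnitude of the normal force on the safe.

N ≈ 952 N

Take axes along and perpendicular to the incline. Weight components: W sin 34° = 899.7 N down-slope, W cos 34° = 1334 N into the surface.
Along incline: T cos 23° = W sin 34° → T = 977.3 N.
Perpendicular: N = W cos 34° − T sin 23° = 951.9 N.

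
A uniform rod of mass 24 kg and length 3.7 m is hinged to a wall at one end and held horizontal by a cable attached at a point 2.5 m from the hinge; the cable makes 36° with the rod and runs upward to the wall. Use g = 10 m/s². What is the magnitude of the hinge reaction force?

Take torques about the hinge: T sin 36° · 2.5 = 24×10×1.85 = 444 N·m.
So T = 444 / (0.5878 × 2.5) = 302.15 N.
ΣF_x = 0: H_x = T cos 36° = 244.45 N.
ΣF_y = 0: H_y = (24×10) − T sin 36° = 240 − 177.6 = 62.4 N.
|H| = √(H_x² + H_y²) = √((244.45)² + (62.4)²) = 252.28 N.

|H| ≈ 252 N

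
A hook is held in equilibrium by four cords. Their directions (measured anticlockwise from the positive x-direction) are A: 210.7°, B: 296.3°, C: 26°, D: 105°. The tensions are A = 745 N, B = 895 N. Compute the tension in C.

Resolve: ΣF_x = 745 cos 210.7° + 895 cos 296.3° + T_C cos 26° + T_D cos 105° = 0.
        ΣF_y = 745 sin 210.7° + 895 sin 296.3° + T_C sin 26° + T_D sin 105° = 0.
The known terms sum to (-244, -1183) N, so 0.8988 T_C − 0.2588 T_D = 244 and 0.4384 T_C + 0.9659 T_D = 1183.
Solving simultaneously: T_C = 552 N, T_D = 973.9 N.

T_C ≈ 552 N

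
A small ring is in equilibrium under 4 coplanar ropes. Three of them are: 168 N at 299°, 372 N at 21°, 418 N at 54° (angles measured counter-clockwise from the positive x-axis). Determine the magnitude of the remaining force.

F ≈ 748 N

Sum the known components: ΣF_x = 674.4 N, ΣF_y = 324.5 N.
For equilibrium the remaining force must supply (−ΣF_x, −ΣF_y) = (-674.4, -324.5) N.
Magnitude = √((-674.4)² + (-324.5)²) = 748.5 N; direction = atan2(-324.5, -674.4) = 205.7°.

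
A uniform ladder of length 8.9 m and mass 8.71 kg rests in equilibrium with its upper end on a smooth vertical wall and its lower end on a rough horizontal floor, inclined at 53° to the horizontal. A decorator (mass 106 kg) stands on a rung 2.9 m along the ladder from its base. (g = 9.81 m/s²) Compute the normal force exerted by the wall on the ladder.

N_wall ≈ 288 N

Torques about the foot: N_wall · 8.9 sin 53° = 8.71×9.81×4.45 cos 53° + 106×9.81×2.9 cos 53° → N_wall = 287.52 N.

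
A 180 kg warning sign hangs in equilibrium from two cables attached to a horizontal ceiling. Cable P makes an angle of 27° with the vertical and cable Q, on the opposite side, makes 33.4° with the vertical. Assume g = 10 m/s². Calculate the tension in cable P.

Angles from the horizontal: cable P is 90° − 27° = 63°, cable Q is 90° − 33.4° = 56.6°.
Weight W = 180 × 10 = 1800 N acts straight down.
Horizontal: T_P cos 63° = T_Q cos 56.6°  →  T_Q = 0.8247 T_P.
Vertical: T_P sin 63° + T_Q sin 56.6° = 1800.
Substituting the horizontal relation into the vertical equation gives 1.58 T_P = 1800, so T_P = 1140 N.

T_P ≈ 1140 N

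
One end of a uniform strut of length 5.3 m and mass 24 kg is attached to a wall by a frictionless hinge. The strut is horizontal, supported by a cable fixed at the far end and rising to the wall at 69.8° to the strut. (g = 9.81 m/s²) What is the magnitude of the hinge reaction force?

Take torques about the hinge: T sin 69.8° · 5.3 = 24×9.81×2.65 = 623.92 N·m.
So T = 623.92 / (0.9385 × 5.3) = 125.44 N.
ΣF_x = 0: H_x = T cos 69.8° = 43.313 N.
ΣF_y = 0: H_y = (24×9.81) − T sin 69.8° = 235.44 − 117.72 = 117.72 N.
|H| = √(H_x² + H_y²) = √((43.313)² + (117.72)²) = 125.44 N.

|H| ≈ 125 N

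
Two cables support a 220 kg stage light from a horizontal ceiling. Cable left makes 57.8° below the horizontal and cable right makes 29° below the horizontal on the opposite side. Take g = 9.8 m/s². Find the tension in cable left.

T_left ≈ 1890 N

Weight W = 220 × 9.8 = 2156 N acts straight down.
Horizontal: T_left cos 57.8° = T_right cos 29°  →  T_right = 0.6093 T_left.
Vertical: T_left sin 57.8° + T_right sin 29° = 2156.
Substituting the horizontal relation into the vertical equation gives 1.142 T_left = 2156, so T_left = 1889 N.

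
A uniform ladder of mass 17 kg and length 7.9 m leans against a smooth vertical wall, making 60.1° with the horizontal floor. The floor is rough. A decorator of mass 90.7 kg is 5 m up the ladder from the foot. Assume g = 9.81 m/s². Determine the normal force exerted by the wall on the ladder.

N_wall ≈ 372 N

Torques about the foot: N_wall · 7.9 sin 60.1° = 17×9.81×3.95 cos 60.1° + 90.7×9.81×5 cos 60.1° → N_wall = 371.77 N.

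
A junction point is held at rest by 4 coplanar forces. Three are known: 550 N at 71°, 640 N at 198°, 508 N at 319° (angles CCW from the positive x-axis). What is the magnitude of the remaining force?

F ≈ 47.5 N

Sum the known components: ΣF_x = -46.22 N, ΣF_y = -11.01 N.
For equilibrium the remaining force must supply (−ΣF_x, −ΣF_y) = (46.22, 11.01) N.
Magnitude = √((46.22)² + (11.01)²) = 47.52 N; direction = atan2(11.01, 46.22) = 13.4°.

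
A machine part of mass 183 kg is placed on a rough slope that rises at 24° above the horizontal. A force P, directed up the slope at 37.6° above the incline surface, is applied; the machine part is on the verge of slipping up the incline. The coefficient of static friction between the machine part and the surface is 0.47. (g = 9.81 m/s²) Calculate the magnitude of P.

P ≈ 1390 N

On the verge of sliding up the incline, friction equals μN and acts down the slope.
Perpendicular: N + P sin 37.6° = W cos 24° = 1640 N.
Along incline: P cos 37.6° = W sin 24° + μN  with W sin 24° = 730.2 N.
Solving the pair for P and N: P = 1391 N, N = 791.3 N (and f = μN = 371.9 N).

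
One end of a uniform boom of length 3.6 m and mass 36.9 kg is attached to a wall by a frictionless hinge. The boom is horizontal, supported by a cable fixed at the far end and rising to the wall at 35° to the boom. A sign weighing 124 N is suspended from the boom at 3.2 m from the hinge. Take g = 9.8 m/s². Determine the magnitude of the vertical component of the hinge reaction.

|H_y| ≈ 195 N

Take torques about the hinge: T sin 35° · 3.6 = 36.9×9.8×1.8 + 124×3.2 = 1047.7 N·m.
So T = 1047.7 / (0.5736 × 3.6) = 507.4 N.
ΣF_y = 0: H_y = (36.9×9.8 + 124) − T sin 35° = 485.62 − 291.03 = 194.59 N.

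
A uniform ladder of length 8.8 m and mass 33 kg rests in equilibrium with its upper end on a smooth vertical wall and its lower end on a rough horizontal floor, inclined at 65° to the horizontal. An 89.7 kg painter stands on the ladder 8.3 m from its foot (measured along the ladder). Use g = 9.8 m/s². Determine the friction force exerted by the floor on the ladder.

f ≈ 462 N

Torques about the foot: N_wall · 8.8 sin 65° = 33×9.8×4.4 cos 65° + 89.7×9.8×8.3 cos 65° → N_wall = 462.02 N.
ΣF_x = 0: f_floor = N_wall = 462.02 N.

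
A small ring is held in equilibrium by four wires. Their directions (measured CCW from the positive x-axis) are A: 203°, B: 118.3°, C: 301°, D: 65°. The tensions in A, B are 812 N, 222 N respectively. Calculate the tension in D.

Resolve: ΣF_x = 812 cos 203° + 222 cos 118.3° + T_C cos 301° + T_D cos 65° = 0.
        ΣF_y = 812 sin 203° + 222 sin 118.3° + T_C sin 301° + T_D sin 65° = 0.
The known terms sum to (-852.7, -121.8) N, so 0.5150 T_C + 0.4226 T_D = 852.7 and -0.8572 T_C + 0.9063 T_D = 121.8.
Solving simultaneously: T_C = 870.1 N, T_D = 957.3 N.

T_D ≈ 957 N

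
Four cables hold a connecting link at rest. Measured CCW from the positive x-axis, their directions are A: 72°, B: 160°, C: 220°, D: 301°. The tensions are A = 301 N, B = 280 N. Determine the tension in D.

T_D ≈ 407 N

Resolve: ΣF_x = 301 cos 72° + 280 cos 160° + T_C cos 220° + T_D cos 301° = 0.
        ΣF_y = 301 sin 72° + 280 sin 160° + T_C sin 220° + T_D sin 301° = 0.
The known terms sum to (-170.1, 382) N, so -0.7660 T_C + 0.5150 T_D = 170.1 and -0.6428 T_C − 0.8572 T_D = -382.
Solving simultaneously: T_C = 51.59 N, T_D = 407 N.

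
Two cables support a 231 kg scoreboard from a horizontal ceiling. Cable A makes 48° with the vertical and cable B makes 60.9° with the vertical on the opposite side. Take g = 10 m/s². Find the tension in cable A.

Angles from the horizontal: cable A is 90° − 48° = 42°, cable B is 90° − 60.9° = 29.1°.
Weight W = 231 × 10 = 2310 N acts straight down.
Horizontal: T_A cos 42° = T_B cos 29.1°  →  T_B = 0.8505 T_A.
Vertical: T_A sin 42° + T_B sin 29.1° = 2310.
Substituting the horizontal relation into the vertical equation gives 1.083 T_A = 2310, so T_A = 2133 N.

T_A ≈ 2130 N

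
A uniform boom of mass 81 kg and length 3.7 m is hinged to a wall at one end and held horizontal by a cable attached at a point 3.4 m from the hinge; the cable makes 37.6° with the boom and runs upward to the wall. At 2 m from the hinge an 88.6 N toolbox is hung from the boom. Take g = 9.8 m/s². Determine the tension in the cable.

Take torques about the hinge: T sin 37.6° · 3.4 = 81×9.8×1.85 + 88.6×2 = 1645.7 N·m.
So T = 1645.7 / (0.6101 × 3.4) = 793.32 N.

T ≈ 793 N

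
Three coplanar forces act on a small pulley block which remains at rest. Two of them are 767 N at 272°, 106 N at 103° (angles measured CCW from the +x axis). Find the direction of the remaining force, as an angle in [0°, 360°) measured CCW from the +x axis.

Sum the known components: ΣF_x = 2.923 N, ΣF_y = -663.2 N.
For equilibrium the remaining force must supply (−ΣF_x, −ΣF_y) = (-2.923, 663.2) N.
Magnitude = √((-2.923)² + (663.2)²) = 663.3 N; direction = atan2(663.2, -2.923) = 90.3°.

θ ≈ 90.3°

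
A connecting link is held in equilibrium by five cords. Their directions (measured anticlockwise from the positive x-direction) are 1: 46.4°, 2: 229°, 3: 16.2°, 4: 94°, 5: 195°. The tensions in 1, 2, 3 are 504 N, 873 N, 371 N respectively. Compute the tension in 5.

T_5 ≈ 120 N

Resolve: ΣF_x = 504 cos 46.4° + 873 cos 229° + 371 cos 16.2° + T_4 cos 94° + T_5 cos 195° = 0.
        ΣF_y = 504 sin 46.4° + 873 sin 229° + 371 sin 16.2° + T_4 sin 94° + T_5 sin 195° = 0.
The known terms sum to (131.1, -190.4) N, so -0.0698 T_4 − 0.9659 T_5 = -131.1 and 0.9976 T_4 − 0.2588 T_5 = 190.4.
Solving simultaneously: T_4 = 221.9 N, T_5 = 119.7 N.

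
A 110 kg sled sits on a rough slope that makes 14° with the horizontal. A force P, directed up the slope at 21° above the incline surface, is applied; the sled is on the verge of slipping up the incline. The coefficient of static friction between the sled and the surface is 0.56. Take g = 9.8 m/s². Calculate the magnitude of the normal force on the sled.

N ≈ 779 N

On the verge of sliding up the incline, friction equals μN and acts down the slope.
Perpendicular: N + P sin 21° = W cos 14° = 1046 N.
Along incline: P cos 21° = W sin 14° + μN  with W sin 14° = 260.8 N.
Solving the pair for P and N: P = 746.3 N, N = 778.5 N (and f = μN = 436 N).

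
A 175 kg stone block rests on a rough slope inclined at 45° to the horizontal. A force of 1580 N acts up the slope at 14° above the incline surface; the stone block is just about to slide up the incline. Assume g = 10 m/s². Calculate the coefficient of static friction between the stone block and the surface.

μ ≈ 0.346

On the verge of sliding up the incline, friction is at its maximum μN and acts down the slope.
Perpendicular to incline: N = W cos 45° − P sin 14° = 1237 − 382.2 = 855.2 N.
Along incline: P cos 14° − μN = W sin 45° → μ = −(W sin 45° − P cos 14°) / N = 0.3457.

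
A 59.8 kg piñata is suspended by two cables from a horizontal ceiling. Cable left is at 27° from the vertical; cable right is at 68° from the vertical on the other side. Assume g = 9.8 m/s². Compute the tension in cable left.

T_left ≈ 545 N

Angles from the horizontal: cable left is 90° − 27° = 63°, cable right is 90° − 68° = 22°.
Weight W = 59.8 × 9.8 = 586 N acts straight down.
Horizontal: T_left cos 63° = T_right cos 22°  →  T_right = 0.4896 T_left.
Vertical: T_left sin 63° + T_right sin 22° = 586.
Substituting the horizontal relation into the vertical equation gives 1.074 T_left = 586, so T_left = 545.4 N.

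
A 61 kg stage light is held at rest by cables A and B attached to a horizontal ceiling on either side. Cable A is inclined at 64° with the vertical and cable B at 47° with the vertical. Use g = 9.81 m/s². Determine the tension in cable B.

T_B ≈ 576 N

Angles from the horizontal: cable A is 90° − 64° = 26°, cable B is 90° − 47° = 43°.
Weight W = 61 × 9.81 = 598.4 N acts straight down.
Horizontal: T_A cos 26° = T_B cos 43°  →  T_A = 0.8137 T_B.
Vertical: T_A sin 26° + T_B sin 43° = 598.4.
Substituting the horizontal relation into the vertical equation gives 1.039 T_B = 598.4, so T_B = 576.1 N.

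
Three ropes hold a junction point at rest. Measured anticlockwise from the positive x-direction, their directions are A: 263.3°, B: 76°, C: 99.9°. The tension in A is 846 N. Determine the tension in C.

T_C ≈ 265 N

Resolve: ΣF_x = 846 cos 263.3° + T_B cos 76° + T_C cos 99.9° = 0.
        ΣF_y = 846 sin 263.3° + T_B sin 76° + T_C sin 99.9° = 0.
The known terms sum to (-98.7, -840.2) N, so 0.2419 T_B − 0.1719 T_C = 98.7 and 0.9703 T_B + 0.9851 T_C = 840.2.
Solving simultaneously: T_B = 596.6 N, T_C = 265.3 N.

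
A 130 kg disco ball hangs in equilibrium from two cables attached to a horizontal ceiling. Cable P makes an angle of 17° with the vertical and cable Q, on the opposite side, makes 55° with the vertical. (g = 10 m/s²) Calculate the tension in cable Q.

T_Q ≈ 400 N

Angles from the horizontal: cable P is 90° − 17° = 73°, cable Q is 90° − 55° = 35°.
Weight W = 130 × 10 = 1300 N acts straight down.
Horizontal: T_P cos 73° = T_Q cos 35°  →  T_P = 2.802 T_Q.
Vertical: T_P sin 73° + T_Q sin 35° = 1300.
Substituting the horizontal relation into the vertical equation gives 3.253 T_Q = 1300, so T_Q = 399.6 N.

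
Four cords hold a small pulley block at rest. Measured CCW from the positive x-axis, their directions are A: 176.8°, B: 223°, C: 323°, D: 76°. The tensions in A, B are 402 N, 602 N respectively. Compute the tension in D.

T_D ≈ 887 N

Resolve: ΣF_x = 402 cos 176.8° + 602 cos 223° + T_C cos 323° + T_D cos 76° = 0.
        ΣF_y = 402 sin 176.8° + 602 sin 223° + T_C sin 323° + T_D sin 76° = 0.
The known terms sum to (-841.6, -388.1) N, so 0.7986 T_C + 0.2419 T_D = 841.6 and -0.6018 T_C + 0.9703 T_D = 388.1.
Solving simultaneously: T_C = 785.2 N, T_D = 887 N.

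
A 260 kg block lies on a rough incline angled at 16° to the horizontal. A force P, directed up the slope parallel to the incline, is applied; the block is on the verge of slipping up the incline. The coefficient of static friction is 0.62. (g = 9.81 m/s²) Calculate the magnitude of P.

On the verge of sliding up the incline, friction equals μN and acts down the slope.
Perpendicular: N + P sin 0° = W cos 16° = 2452 N.
Along incline: P cos 0° = W sin 16° + μN  with W sin 16° = 703 N.
Solving the pair for P and N: P = 2223 N, N = 2452 N (and f = μN = 1520 N).

P ≈ 2220 N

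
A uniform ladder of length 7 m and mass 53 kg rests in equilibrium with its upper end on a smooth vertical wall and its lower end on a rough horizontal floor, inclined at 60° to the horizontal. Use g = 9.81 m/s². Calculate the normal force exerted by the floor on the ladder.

ΣF_y = 0: N_floor = 53×9.81 = 519.93 N.

N_floor ≈ 520 N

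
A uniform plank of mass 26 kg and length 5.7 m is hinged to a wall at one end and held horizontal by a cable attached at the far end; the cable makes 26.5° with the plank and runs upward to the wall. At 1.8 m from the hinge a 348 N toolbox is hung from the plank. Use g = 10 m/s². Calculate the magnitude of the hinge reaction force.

Take torques about the hinge: T sin 26.5° · 5.7 = 26×10×2.85 + 348×1.8 = 1367.4 N·m.
So T = 1367.4 / (0.4462 × 5.7) = 537.64 N.
ΣF_x = 0: H_x = T cos 26.5° = 481.15 N.
ΣF_y = 0: H_y = (26×10 + 348) − T sin 26.5° = 608 − 239.89 = 368.11 N.
|H| = √(H_x² + H_y²) = √((481.15)² + (368.11)²) = 605.81 N.

|H| ≈ 606 N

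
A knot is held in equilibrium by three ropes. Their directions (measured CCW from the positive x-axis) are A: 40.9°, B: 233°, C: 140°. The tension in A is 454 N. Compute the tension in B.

Resolve: ΣF_x = 454 cos 40.9° + T_B cos 233° + T_C cos 140° = 0.
        ΣF_y = 454 sin 40.9° + T_B sin 233° + T_C sin 140° = 0.
The known terms sum to (343.2, 297.3) N, so -0.6018 T_B − 0.7660 T_C = -343.2 and -0.7986 T_B + 0.6428 T_C = -297.3.
Solving simultaneously: T_B = 448.9 N, T_C = 95.30 N.

T_B ≈ 449 N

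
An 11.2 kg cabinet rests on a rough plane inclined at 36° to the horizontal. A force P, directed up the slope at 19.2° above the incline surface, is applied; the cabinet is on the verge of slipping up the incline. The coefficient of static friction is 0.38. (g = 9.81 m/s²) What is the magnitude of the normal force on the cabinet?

N ≈ 58.6 N

On the verge of sliding up the incline, friction equals μN and acts down the slope.
Perpendicular: N + P sin 19.2° = W cos 36° = 88.89 N.
Along incline: P cos 19.2° = W sin 36° + μN  with W sin 36° = 64.58 N.
Solving the pair for P and N: P = 91.98 N, N = 58.64 N (and f = μN = 22.28 N).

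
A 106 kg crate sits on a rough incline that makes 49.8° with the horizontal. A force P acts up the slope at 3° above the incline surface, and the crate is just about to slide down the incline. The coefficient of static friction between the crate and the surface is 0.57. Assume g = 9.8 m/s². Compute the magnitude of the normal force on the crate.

On the verge of sliding down the incline, friction equals μN and acts up the slope.
Perpendicular: N + P sin 3° = W cos 49.8° = 670.5 N.
Along incline: P cos 3° + μN = W sin 49.8° with W sin 49.8° = 793.4 N.
Solving the pair for P and N: P = 424.5 N, N = 648.3 N (and f = μN = 369.5 N).

N ≈ 648 N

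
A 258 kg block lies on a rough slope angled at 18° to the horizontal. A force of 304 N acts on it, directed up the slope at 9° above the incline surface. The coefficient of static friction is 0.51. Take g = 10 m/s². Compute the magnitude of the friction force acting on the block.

Axes along / perpendicular to the incline. W sin 18° = 797.3 N down-slope; W cos 18° = 2454 N into the surface.
Perpendicular: N = W cos 18° − P sin 9° = 2454 − 47.56 = 2406 N.
Along incline: P cos 9° + f = W sin 18° (friction acts up-slope) → f = 797.3 − 300.3 = 497 N.
|f| = 497 N ≤ μN = 1227 N, so the block is indeed static.

f ≈ 497 N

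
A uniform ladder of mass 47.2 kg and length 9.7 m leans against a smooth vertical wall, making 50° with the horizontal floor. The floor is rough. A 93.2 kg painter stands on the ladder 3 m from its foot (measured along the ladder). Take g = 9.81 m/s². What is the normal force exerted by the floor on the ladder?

N_floor ≈ 1380 N

ΣF_y = 0: N_floor = 47.2×9.81 + 93.2×9.81 = 1377.3 N.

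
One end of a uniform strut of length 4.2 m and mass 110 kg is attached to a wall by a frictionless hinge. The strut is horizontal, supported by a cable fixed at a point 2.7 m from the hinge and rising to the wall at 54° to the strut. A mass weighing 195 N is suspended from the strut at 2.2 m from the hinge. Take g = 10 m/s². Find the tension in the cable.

T ≈ 1250 N

Take torques about the hinge: T sin 54° · 2.7 = 110×10×2.1 + 195×2.2 = 2739 N·m.
So T = 2739 / (0.8090 × 2.7) = 1253.9 N.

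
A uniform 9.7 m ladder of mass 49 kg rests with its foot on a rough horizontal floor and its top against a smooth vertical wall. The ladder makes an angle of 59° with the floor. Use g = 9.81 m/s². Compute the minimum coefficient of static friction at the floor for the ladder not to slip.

μ_min ≈ 0.300

ΣF_y = 0: N_floor = 49×9.81 = 480.69 N.
Torques about the foot: N_wall · 9.7 sin 59° = 49×9.81×4.85 cos 59° → N_wall = 144.41 N.
ΣF_x = 0: f_floor = N_wall = 144.41 N.
μ_min = f_floor / N_floor = 144.41 / 480.69 = 0.3004.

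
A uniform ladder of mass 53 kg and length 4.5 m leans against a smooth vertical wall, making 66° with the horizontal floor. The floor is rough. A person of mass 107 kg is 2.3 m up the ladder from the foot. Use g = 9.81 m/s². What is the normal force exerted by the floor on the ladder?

N_floor ≈ 1570 N

ΣF_y = 0: N_floor = 53×9.81 + 107×9.81 = 1569.6 N.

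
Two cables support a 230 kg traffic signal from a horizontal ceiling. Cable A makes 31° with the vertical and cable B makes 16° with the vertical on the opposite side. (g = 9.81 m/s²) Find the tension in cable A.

T_A ≈ 850 N

Angles from the horizontal: cable A is 90° − 31° = 59°, cable B is 90° − 16° = 74°.
Weight W = 230 × 9.81 = 2256 N acts straight down.
Horizontal: T_A cos 59° = T_B cos 74°  →  T_B = 1.869 T_A.
Vertical: T_A sin 59° + T_B sin 74° = 2256.
Substituting the horizontal relation into the vertical equation gives 2.653 T_A = 2256, so T_A = 850.4 N.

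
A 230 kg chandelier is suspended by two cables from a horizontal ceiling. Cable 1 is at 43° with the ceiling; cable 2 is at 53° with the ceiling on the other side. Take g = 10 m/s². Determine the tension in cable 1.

Weight W = 230 × 10 = 2300 N acts straight down.
Horizontal: T_1 cos 43° = T_2 cos 53°  →  T_2 = 1.215 T_1.
Vertical: T_1 sin 43° + T_2 sin 53° = 2300.
Substituting the horizontal relation into the vertical equation gives 1.653 T_1 = 2300, so T_1 = 1392 N.

T_1 ≈ 1390 N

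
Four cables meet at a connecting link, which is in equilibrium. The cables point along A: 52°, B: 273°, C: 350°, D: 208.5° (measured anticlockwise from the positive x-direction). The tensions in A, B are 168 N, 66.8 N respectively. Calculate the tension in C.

Resolve: ΣF_x = 168 cos 52° + 66.8 cos 273° + T_C cos 350° + T_D cos 208.5° = 0.
        ΣF_y = 168 sin 52° + 66.8 sin 273° + T_C sin 350° + T_D sin 208.5° = 0.
The known terms sum to (106.9, 65.68) N, so 0.9848 T_C − 0.8788 T_D = -106.9 and -0.1736 T_C − 0.4772 T_D = -65.68.
Solving simultaneously: T_C = 10.76 N, T_D = 133.7 N.

T_C ≈ 10.8 N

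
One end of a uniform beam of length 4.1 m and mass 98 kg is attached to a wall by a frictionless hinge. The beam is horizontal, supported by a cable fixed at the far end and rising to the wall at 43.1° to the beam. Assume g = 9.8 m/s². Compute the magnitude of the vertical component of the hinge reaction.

|H_y| ≈ 480 N

Take torques about the hinge: T sin 43.1° · 4.1 = 98×9.8×2.05 = 1968.8 N·m.
So T = 1968.8 / (0.6833 × 4.1) = 702.79 N.
ΣF_y = 0: H_y = (98×9.8) − T sin 43.1° = 960.4 − 480.2 = 480.2 N.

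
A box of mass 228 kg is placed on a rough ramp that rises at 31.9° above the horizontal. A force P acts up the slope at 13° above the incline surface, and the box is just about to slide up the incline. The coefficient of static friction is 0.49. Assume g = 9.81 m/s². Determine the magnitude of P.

On the verge of sliding up the incline, friction equals μN and acts down the slope.
Perpendicular: N + P sin 13° = W cos 31.9° = 1899 N.
Along incline: P cos 13° = W sin 31.9° + μN  with W sin 31.9° = 1182 N.
Solving the pair for P and N: P = 1948 N, N = 1461 N (and f = μN = 715.8 N).

P ≈ 1950 N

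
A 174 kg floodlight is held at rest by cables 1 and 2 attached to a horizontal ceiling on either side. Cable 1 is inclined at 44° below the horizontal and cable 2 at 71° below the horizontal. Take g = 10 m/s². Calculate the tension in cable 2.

T_2 ≈ 1380 N

Weight W = 174 × 10 = 1740 N acts straight down.
Horizontal: T_1 cos 44° = T_2 cos 71°  →  T_1 = 0.4526 T_2.
Vertical: T_1 sin 44° + T_2 sin 71° = 1740.
Substituting the horizontal relation into the vertical equation gives 1.26 T_2 = 1740, so T_2 = 1381 N.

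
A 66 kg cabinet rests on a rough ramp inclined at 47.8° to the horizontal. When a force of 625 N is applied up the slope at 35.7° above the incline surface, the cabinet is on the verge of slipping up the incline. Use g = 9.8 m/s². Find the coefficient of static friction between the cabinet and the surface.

μ ≈ 0.407

On the verge of sliding up the incline, friction is at its maximum μN and acts down the slope.
Perpendicular to incline: N = W cos 47.8° − P sin 35.7° = 434.5 − 364.7 = 69.76 N.
Along incline: P cos 35.7° − μN = W sin 47.8° → μ = −(W sin 47.8° − P cos 35.7°) / N = 0.4071.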